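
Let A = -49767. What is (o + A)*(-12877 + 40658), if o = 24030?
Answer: -714999597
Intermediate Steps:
(o + A)*(-12877 + 40658) = (24030 - 49767)*(-12877 + 40658) = -25737*27781 = -714999597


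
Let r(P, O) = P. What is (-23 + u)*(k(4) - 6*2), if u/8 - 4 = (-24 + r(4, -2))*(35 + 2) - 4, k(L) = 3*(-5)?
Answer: 160461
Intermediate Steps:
k(L) = -15
u = -5920 (u = 32 + 8*((-24 + 4)*(35 + 2) - 4) = 32 + 8*(-20*37 - 4) = 32 + 8*(-740 - 4) = 32 + 8*(-744) = 32 - 5952 = -5920)
(-23 + u)*(k(4) - 6*2) = (-23 - 5920)*(-15 - 6*2) = -5943*(-15 - 12) = -5943*(-27) = 160461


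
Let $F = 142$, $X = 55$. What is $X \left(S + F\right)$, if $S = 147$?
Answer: $15895$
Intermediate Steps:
$X \left(S + F\right) = 55 \left(147 + 142\right) = 55 \cdot 289 = 15895$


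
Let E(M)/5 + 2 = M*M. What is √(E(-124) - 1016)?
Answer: √75854 ≈ 275.42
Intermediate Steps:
E(M) = -10 + 5*M² (E(M) = -10 + 5*(M*M) = -10 + 5*M²)
√(E(-124) - 1016) = √((-10 + 5*(-124)²) - 1016) = √((-10 + 5*15376) - 1016) = √((-10 + 76880) - 1016) = √(76870 - 1016) = √75854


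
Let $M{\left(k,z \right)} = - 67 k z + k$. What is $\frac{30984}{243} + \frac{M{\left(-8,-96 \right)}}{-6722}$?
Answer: $\frac{36796700}{272241} \approx 135.16$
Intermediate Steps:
$M{\left(k,z \right)} = k - 67 k z$ ($M{\left(k,z \right)} = - 67 k z + k = k - 67 k z$)
$\frac{30984}{243} + \frac{M{\left(-8,-96 \right)}}{-6722} = \frac{30984}{243} + \frac{\left(-8\right) \left(1 - -6432\right)}{-6722} = 30984 \cdot \frac{1}{243} + - 8 \left(1 + 6432\right) \left(- \frac{1}{6722}\right) = \frac{10328}{81} + \left(-8\right) 6433 \left(- \frac{1}{6722}\right) = \frac{10328}{81} - - \frac{25732}{3361} = \frac{10328}{81} + \frac{25732}{3361} = \frac{36796700}{272241}$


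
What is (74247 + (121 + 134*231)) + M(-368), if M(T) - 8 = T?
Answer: 104962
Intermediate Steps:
M(T) = 8 + T
(74247 + (121 + 134*231)) + M(-368) = (74247 + (121 + 134*231)) + (8 - 368) = (74247 + (121 + 30954)) - 360 = (74247 + 31075) - 360 = 105322 - 360 = 104962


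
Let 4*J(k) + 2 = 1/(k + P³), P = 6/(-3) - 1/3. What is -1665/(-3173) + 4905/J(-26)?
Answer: -65052176895/6717241 ≈ -9684.4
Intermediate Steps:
P = -7/3 (P = 6*(-⅓) - 1*⅓ = -2 - ⅓ = -7/3 ≈ -2.3333)
J(k) = -½ + 1/(4*(-343/27 + k)) (J(k) = -½ + 1/(4*(k + (-7/3)³)) = -½ + 1/(4*(k - 343/27)) = -½ + 1/(4*(-343/27 + k)))
-1665/(-3173) + 4905/J(-26) = -1665/(-3173) + 4905/(((713 - 54*(-26))/(4*(-343 + 27*(-26))))) = -1665*(-1/3173) + 4905/(((713 + 1404)/(4*(-343 - 702)))) = 1665/3173 + 4905/(((¼)*2117/(-1045))) = 1665/3173 + 4905/(((¼)*(-1/1045)*2117)) = 1665/3173 + 4905/(-2117/4180) = 1665/3173 + 4905*(-4180/2117) = 1665/3173 - 20502900/2117 = -65052176895/6717241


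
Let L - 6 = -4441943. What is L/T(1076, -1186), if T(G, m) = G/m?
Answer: 2634068641/538 ≈ 4.8960e+6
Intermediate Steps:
L = -4441937 (L = 6 - 4441943 = -4441937)
L/T(1076, -1186) = -4441937/(1076/(-1186)) = -4441937/(1076*(-1/1186)) = -4441937/(-538/593) = -4441937*(-593/538) = 2634068641/538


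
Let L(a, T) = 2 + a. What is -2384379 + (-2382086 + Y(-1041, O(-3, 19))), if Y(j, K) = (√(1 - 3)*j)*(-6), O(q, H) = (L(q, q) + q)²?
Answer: -4766465 + 6246*I*√2 ≈ -4.7665e+6 + 8833.2*I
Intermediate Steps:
O(q, H) = (2 + 2*q)² (O(q, H) = ((2 + q) + q)² = (2 + 2*q)²)
Y(j, K) = -6*I*j*√2 (Y(j, K) = (√(-2)*j)*(-6) = ((I*√2)*j)*(-6) = (I*j*√2)*(-6) = -6*I*j*√2)
-2384379 + (-2382086 + Y(-1041, O(-3, 19))) = -2384379 + (-2382086 - 6*I*(-1041)*√2) = -2384379 + (-2382086 + 6246*I*√2) = -4766465 + 6246*I*√2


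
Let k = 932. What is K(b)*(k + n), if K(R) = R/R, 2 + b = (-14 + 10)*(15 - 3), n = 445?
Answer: 1377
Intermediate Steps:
b = -50 (b = -2 + (-14 + 10)*(15 - 3) = -2 - 4*12 = -2 - 48 = -50)
K(R) = 1
K(b)*(k + n) = 1*(932 + 445) = 1*1377 = 1377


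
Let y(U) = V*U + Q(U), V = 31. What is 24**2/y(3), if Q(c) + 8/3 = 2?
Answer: 1728/277 ≈ 6.2383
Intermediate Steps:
Q(c) = -2/3 (Q(c) = -8/3 + 2 = -2/3)
y(U) = -2/3 + 31*U (y(U) = 31*U - 2/3 = -2/3 + 31*U)
24**2/y(3) = 24**2/(-2/3 + 31*3) = 576/(-2/3 + 93) = 576/(277/3) = 576*(3/277) = 1728/277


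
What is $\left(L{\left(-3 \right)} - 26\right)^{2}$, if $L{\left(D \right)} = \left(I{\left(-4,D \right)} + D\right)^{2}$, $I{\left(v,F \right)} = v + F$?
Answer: $5476$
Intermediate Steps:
$I{\left(v,F \right)} = F + v$
$L{\left(D \right)} = \left(-4 + 2 D\right)^{2}$ ($L{\left(D \right)} = \left(\left(D - 4\right) + D\right)^{2} = \left(\left(-4 + D\right) + D\right)^{2} = \left(-4 + 2 D\right)^{2}$)
$\left(L{\left(-3 \right)} - 26\right)^{2} = \left(4 \left(-2 - 3\right)^{2} - 26\right)^{2} = \left(4 \left(-5\right)^{2} - 26\right)^{2} = \left(4 \cdot 25 - 26\right)^{2} = \left(100 - 26\right)^{2} = 74^{2} = 5476$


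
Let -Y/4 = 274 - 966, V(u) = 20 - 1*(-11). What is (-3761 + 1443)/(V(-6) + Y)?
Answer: -2318/2799 ≈ -0.82815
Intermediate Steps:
V(u) = 31 (V(u) = 20 + 11 = 31)
Y = 2768 (Y = -4*(274 - 966) = -4*(-692) = 2768)
(-3761 + 1443)/(V(-6) + Y) = (-3761 + 1443)/(31 + 2768) = -2318/2799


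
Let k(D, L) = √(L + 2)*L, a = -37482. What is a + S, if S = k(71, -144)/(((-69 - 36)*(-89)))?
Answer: -37482 - 48*I*√142/3115 ≈ -37482.0 - 0.18362*I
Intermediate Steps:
k(D, L) = L*√(2 + L) (k(D, L) = √(2 + L)*L = L*√(2 + L))
S = -48*I*√142/3115 (S = (-144*√(2 - 144))/(((-69 - 36)*(-89))) = (-144*I*√142)/((-105*(-89))) = -144*I*√142/9345 = -144*I*√142*(1/9345) = -48*I*√142/3115 ≈ -0.18362*I)
a + S = -37482 - 48*I*√142/3115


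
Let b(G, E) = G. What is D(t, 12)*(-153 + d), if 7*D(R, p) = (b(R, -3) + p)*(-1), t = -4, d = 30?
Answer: 984/7 ≈ 140.57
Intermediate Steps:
D(R, p) = -R/7 - p/7 (D(R, p) = ((R + p)*(-1))/7 = (-R - p)/7 = -R/7 - p/7)
D(t, 12)*(-153 + d) = (-⅐*(-4) - ⅐*12)*(-153 + 30) = (4/7 - 12/7)*(-123) = -8/7*(-123) = 984/7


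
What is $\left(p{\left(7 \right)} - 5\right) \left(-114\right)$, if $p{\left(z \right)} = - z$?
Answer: $1368$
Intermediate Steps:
$\left(p{\left(7 \right)} - 5\right) \left(-114\right) = \left(\left(-1\right) 7 - 5\right) \left(-114\right) = \left(-7 - 5\right) \left(-114\right) = \left(-12\right) \left(-114\right) = 1368$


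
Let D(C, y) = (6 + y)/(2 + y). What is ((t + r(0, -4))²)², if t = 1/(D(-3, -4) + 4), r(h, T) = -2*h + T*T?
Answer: 5764801/81 ≈ 71170.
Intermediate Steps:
r(h, T) = T² - 2*h (r(h, T) = -2*h + T² = T² - 2*h)
D(C, y) = (6 + y)/(2 + y)
t = ⅓ (t = 1/((6 - 4)/(2 - 4) + 4) = 1/(2/(-2) + 4) = 1/(-½*2 + 4) = 1/(-1 + 4) = 1/3 = ⅓ ≈ 0.33333)
((t + r(0, -4))²)² = ((⅓ + ((-4)² - 2*0))²)² = ((⅓ + (16 + 0))²)² = ((⅓ + 16)²)² = ((49/3)²)² = (2401/9)² = 5764801/81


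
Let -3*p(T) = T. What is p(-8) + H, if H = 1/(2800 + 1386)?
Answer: 33491/12558 ≈ 2.6669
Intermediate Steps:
H = 1/4186 ≈ 0.00023889
p(T) = -T/3
p(-8) + H = -1/3*(-8) + 1/4186 = 8/3 + 1/4186 = 33491/12558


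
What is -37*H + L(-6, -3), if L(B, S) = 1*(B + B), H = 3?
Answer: -123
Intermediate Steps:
L(B, S) = 2*B (L(B, S) = 1*(2*B) = 2*B)
-37*H + L(-6, -3) = -37*3 + 2*(-6) = -111 - 12 = -123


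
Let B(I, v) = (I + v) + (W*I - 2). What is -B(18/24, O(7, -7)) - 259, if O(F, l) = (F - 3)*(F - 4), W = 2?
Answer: -1085/4 ≈ -271.25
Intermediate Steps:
O(F, l) = (-4 + F)*(-3 + F) (O(F, l) = (-3 + F)*(-4 + F) = (-4 + F)*(-3 + F))
B(I, v) = -2 + v + 3*I (B(I, v) = (I + v) + (2*I - 2) = (I + v) + (-2 + 2*I) = -2 + v + 3*I)
-B(18/24, O(7, -7)) - 259 = -(-2 + (12 + 7² - 7*7) + 3*(18/24)) - 259 = -(-2 + (12 + 49 - 49) + 3*(18*(1/24))) - 259 = -(-2 + 12 + 3*(¾)) - 259 = -(-2 + 12 + 9/4) - 259 = -1*49/4 - 259 = -49/4 - 259 = -1085/4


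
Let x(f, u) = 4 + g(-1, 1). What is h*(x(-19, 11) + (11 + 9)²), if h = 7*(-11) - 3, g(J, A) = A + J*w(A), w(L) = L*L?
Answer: -32320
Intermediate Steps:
w(L) = L²
g(J, A) = A + J*A²
h = -80 (h = -77 - 3 = -80)
x(f, u) = 4 (x(f, u) = 4 + 1*(1 + 1*(-1)) = 4 + 1*(1 - 1) = 4 + 1*0 = 4 + 0 = 4)
h*(x(-19, 11) + (11 + 9)²) = -80*(4 + (11 + 9)²) = -80*(4 + 20²) = -80*(4 + 400) = -80*404 = -32320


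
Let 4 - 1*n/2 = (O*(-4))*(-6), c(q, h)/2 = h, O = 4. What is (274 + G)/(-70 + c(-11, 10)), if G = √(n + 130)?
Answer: -137/25 - 3*I*√6/50 ≈ -5.48 - 0.14697*I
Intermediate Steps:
c(q, h) = 2*h
n = -184 (n = 8 - 2*4*(-4)*(-6) = 8 - (-32)*(-6) = 8 - 2*96 = 8 - 192 = -184)
G = 3*I*√6 (G = √(-184 + 130) = √(-54) = 3*I*√6 ≈ 7.3485*I)
(274 + G)/(-70 + c(-11, 10)) = (274 + 3*I*√6)/(-70 + 2*10) = (274 + 3*I*√6)/(-70 + 20) = (274 + 3*I*√6)/(-50) = (274 + 3*I*√6)*(-1/50) = -137/25 - 3*I*√6/50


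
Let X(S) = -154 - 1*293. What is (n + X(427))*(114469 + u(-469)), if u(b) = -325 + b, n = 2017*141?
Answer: 32278016250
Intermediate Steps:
n = 284397
X(S) = -447 (X(S) = -154 - 293 = -447)
(n + X(427))*(114469 + u(-469)) = (284397 - 447)*(114469 + (-325 - 469)) = 283950*(114469 - 794) = 283950*113675 = 32278016250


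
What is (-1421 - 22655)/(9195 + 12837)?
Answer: -6019/5508 ≈ -1.0928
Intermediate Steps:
(-1421 - 22655)/(9195 + 12837) = -24076/22032 = -24076*1/22032 = -6019/5508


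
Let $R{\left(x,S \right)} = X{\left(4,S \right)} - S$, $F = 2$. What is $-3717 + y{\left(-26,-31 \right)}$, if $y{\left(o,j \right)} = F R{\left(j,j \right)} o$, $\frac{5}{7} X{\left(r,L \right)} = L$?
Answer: $- \frac{15361}{5} \approx -3072.2$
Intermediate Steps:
$X{\left(r,L \right)} = \frac{7 L}{5}$
$R{\left(x,S \right)} = \frac{2 S}{5}$ ($R{\left(x,S \right)} = \frac{7 S}{5} - S = \frac{2 S}{5}$)
$y{\left(o,j \right)} = \frac{4 j o}{5}$ ($y{\left(o,j \right)} = 2 \frac{2 j}{5} o = \frac{4 j}{5} o = \frac{4 j o}{5}$)
$-3717 + y{\left(-26,-31 \right)} = -3717 + \frac{4}{5} \left(-31\right) \left(-26\right) = -3717 + \frac{3224}{5} = - \frac{15361}{5}$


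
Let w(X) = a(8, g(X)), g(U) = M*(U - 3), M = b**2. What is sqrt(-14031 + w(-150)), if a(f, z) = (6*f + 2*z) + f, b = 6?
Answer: I*sqrt(24991) ≈ 158.09*I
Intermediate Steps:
M = 36 (M = 6**2 = 36)
g(U) = -108 + 36*U (g(U) = 36*(U - 3) = 36*(-3 + U) = -108 + 36*U)
a(f, z) = 2*z + 7*f (a(f, z) = (2*z + 6*f) + f = 2*z + 7*f)
w(X) = -160 + 72*X (w(X) = 2*(-108 + 36*X) + 7*8 = (-216 + 72*X) + 56 = -160 + 72*X)
sqrt(-14031 + w(-150)) = sqrt(-14031 + (-160 + 72*(-150))) = sqrt(-14031 + (-160 - 10800)) = sqrt(-14031 - 10960) = sqrt(-24991) = I*sqrt(24991)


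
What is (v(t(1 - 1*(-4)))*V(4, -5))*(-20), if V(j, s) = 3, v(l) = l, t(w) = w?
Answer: -300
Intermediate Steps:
(v(t(1 - 1*(-4)))*V(4, -5))*(-20) = ((1 - 1*(-4))*3)*(-20) = ((1 + 4)*3)*(-20) = (5*3)*(-20) = 15*(-20) = -300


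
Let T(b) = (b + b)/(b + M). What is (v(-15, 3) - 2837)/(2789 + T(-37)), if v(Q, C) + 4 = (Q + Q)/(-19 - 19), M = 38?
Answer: -17988/17195 ≈ -1.0461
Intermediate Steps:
v(Q, C) = -4 - Q/19 (v(Q, C) = -4 + (Q + Q)/(-19 - 19) = -4 + (2*Q)/(-38) = -4 + (2*Q)*(-1/38) = -4 - Q/19)
T(b) = 2*b/(38 + b) (T(b) = (b + b)/(b + 38) = (2*b)/(38 + b) = 2*b/(38 + b))
(v(-15, 3) - 2837)/(2789 + T(-37)) = ((-4 - 1/19*(-15)) - 2837)/(2789 + 2*(-37)/(38 - 37)) = ((-4 + 15/19) - 2837)/(2789 + 2*(-37)/1) = (-61/19 - 2837)/(2789 + 2*(-37)*1) = -53964/(19*(2789 - 74)) = -53964/19/2715 = -53964/19*1/2715 = -17988/17195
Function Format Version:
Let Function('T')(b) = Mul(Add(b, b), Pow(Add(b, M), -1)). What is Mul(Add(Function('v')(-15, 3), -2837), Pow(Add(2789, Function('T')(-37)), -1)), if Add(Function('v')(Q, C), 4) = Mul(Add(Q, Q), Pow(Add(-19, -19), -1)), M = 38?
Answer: Rational(-17988, 17195) ≈ -1.0461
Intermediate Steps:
Function('v')(Q, C) = Add(-4, Mul(Rational(-1, 19), Q)) (Function('v')(Q, C) = Add(-4, Mul(Add(Q, Q), Pow(Add(-19, -19), -1))) = Add(-4, Mul(Mul(2, Q), Pow(-38, -1))) = Add(-4, Mul(Mul(2, Q), Rational(-1, 38))) = Add(-4, Mul(Rational(-1, 19), Q)))
Function('T')(b) = Mul(2, b, Pow(Add(38, b), -1)) (Function('T')(b) = Mul(Add(b, b), Pow(Add(b, 38), -1)) = Mul(Mul(2, b), Pow(Add(38, b), -1)) = Mul(2, b, Pow(Add(38, b), -1)))
Mul(Add(Function('v')(-15, 3), -2837), Pow(Add(2789, Function('T')(-37)), -1)) = Mul(Add(Add(-4, Mul(Rational(-1, 19), -15)), -2837), Pow(Add(2789, Mul(2, -37, Pow(Add(38, -37), -1))), -1)) = Mul(Add(Add(-4, Rational(15, 19)), -2837), Pow(Add(2789, Mul(2, -37, Pow(1, -1))), -1)) = Mul(Add(Rational(-61, 19), -2837), Pow(Add(2789, Mul(2, -37, 1)), -1)) = Mul(Rational(-53964, 19), Pow(Add(2789, -74), -1)) = Mul(Rational(-53964, 19), Pow(2715, -1)) = Mul(Rational(-53964, 19), Rational(1, 2715)) = Rational(-17988, 17195)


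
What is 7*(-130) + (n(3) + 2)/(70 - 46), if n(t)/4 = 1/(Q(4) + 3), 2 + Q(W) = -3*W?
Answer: -40037/44 ≈ -909.93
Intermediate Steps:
Q(W) = -2 - 3*W
n(t) = -4/11 (n(t) = 4/((-2 - 3*4) + 3) = 4/((-2 - 12) + 3) = 4/(-14 + 3) = 4/(-11) = 4*(-1/11) = -4/11)
7*(-130) + (n(3) + 2)/(70 - 46) = 7*(-130) + (-4/11 + 2)/(70 - 46) = -910 + (18/11)/24 = -910 + (18/11)*(1/24) = -910 + 3/44 = -40037/44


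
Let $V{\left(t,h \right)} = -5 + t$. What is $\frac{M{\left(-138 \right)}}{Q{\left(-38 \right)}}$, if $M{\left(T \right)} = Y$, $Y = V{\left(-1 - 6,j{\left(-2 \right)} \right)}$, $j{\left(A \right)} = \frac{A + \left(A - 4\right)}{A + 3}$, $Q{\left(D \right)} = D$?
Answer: $\frac{6}{19} \approx 0.31579$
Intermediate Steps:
$j{\left(A \right)} = \frac{-4 + 2 A}{3 + A}$ ($j{\left(A \right)} = \frac{A + \left(-4 + A\right)}{3 + A} = \frac{-4 + 2 A}{3 + A}$)
$Y = -12$ ($Y = -5 - 7 = -12$)
$M{\left(T \right)} = -12$
$\frac{M{\left(-138 \right)}}{Q{\left(-38 \right)}} = - \frac{12}{-38} = \left(-12\right) \left(- \frac{1}{38}\right) = \frac{6}{19}$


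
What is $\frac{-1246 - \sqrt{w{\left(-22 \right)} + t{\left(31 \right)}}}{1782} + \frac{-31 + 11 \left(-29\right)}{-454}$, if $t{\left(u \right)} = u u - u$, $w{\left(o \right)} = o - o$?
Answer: $\frac{14504}{202257} - \frac{\sqrt{930}}{1782} \approx 0.054597$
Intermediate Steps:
$w{\left(o \right)} = 0$
$t{\left(u \right)} = u^{2} - u$
$\frac{-1246 - \sqrt{w{\left(-22 \right)} + t{\left(31 \right)}}}{1782} + \frac{-31 + 11 \left(-29\right)}{-454} = \frac{-1246 - \sqrt{0 + 31 \left(-1 + 31\right)}}{1782} + \frac{-31 + 11 \left(-29\right)}{-454} = \left(-1246 - \sqrt{0 + 31 \cdot 30}\right) \frac{1}{1782} + \left(-31 - 319\right) \left(- \frac{1}{454}\right) = \left(-1246 - \sqrt{0 + 930}\right) \frac{1}{1782} - - \frac{175}{227} = \left(-1246 - \sqrt{930}\right) \frac{1}{1782} + \frac{175}{227} = \left(- \frac{623}{891} - \frac{\sqrt{930}}{1782}\right) + \frac{175}{227} = \frac{14504}{202257} - \frac{\sqrt{930}}{1782}$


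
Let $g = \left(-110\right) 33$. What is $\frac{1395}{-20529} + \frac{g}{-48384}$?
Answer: $\frac{130085}{18393984} \approx 0.0070722$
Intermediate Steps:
$g = -3630$
$\frac{1395}{-20529} + \frac{g}{-48384} = \frac{1395}{-20529} - \frac{3630}{-48384} = 1395 \left(- \frac{1}{20529}\right) - - \frac{605}{8064} = - \frac{155}{2281} + \frac{605}{8064} = \frac{130085}{18393984}$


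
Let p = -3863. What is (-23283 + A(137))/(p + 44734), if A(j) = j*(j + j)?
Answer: 14255/40871 ≈ 0.34878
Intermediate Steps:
A(j) = 2*j² (A(j) = j*(2*j) = 2*j²)
(-23283 + A(137))/(p + 44734) = (-23283 + 2*137²)/(-3863 + 44734) = (-23283 + 2*18769)/40871 = (-23283 + 37538)*(1/40871) = 14255*(1/40871) = 14255/40871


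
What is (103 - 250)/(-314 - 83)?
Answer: 147/397 ≈ 0.37028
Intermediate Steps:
(103 - 250)/(-314 - 83) = -147/(-397) = -147*(-1/397) = 147/397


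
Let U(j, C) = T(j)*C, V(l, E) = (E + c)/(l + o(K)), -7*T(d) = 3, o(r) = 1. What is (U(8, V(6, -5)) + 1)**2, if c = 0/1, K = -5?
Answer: 4096/2401 ≈ 1.7060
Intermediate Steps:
T(d) = -3/7 (T(d) = -1/7*3 = -3/7)
c = 0 (c = 0*1 = 0)
V(l, E) = E/(1 + l) (V(l, E) = (E + 0)/(l + 1) = E/(1 + l))
U(j, C) = -3*C/7
(U(8, V(6, -5)) + 1)**2 = (-(-15)/(7*(1 + 6)) + 1)**2 = (-(-15)/(7*7) + 1)**2 = (-3/7*(-5/7) + 1)**2 = (15/49 + 1)**2 = (64/49)**2 = 4096/2401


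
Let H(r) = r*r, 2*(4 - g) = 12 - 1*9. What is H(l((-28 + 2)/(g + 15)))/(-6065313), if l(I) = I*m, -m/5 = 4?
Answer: -43264/297200337 ≈ -0.00014557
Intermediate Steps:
m = -20 (m = -5*4 = -20)
g = 5/2 (g = 4 - (12 - 1*9)/2 = 4 - (12 - 9)/2 = 4 - ½*3 = 4 - 3/2 = 5/2 ≈ 2.5000)
l(I) = -20*I (l(I) = I*(-20) = -20*I)
H(r) = r²
H(l((-28 + 2)/(g + 15)))/(-6065313) = (-20*(-28 + 2)/(5/2 + 15))²/(-6065313) = (-(-520)/35/2)²*(-1/6065313) = (-(-520)*2/35)²*(-1/6065313) = (-20*(-52/35))²*(-1/6065313) = (208/7)²*(-1/6065313) = (43264/49)*(-1/6065313) = -43264/297200337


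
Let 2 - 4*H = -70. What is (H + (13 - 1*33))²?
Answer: 4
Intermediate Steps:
H = 18 (H = ½ - ¼*(-70) = ½ + 35/2 = 18)
(H + (13 - 1*33))² = (18 + (13 - 1*33))² = (18 + (13 - 33))² = (18 - 20)² = (-2)² = 4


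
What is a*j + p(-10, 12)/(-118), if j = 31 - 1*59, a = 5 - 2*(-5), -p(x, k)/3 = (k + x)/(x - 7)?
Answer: -421263/1003 ≈ -420.00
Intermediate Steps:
p(x, k) = -3*(k + x)/(-7 + x) (p(x, k) = -3*(k + x)/(x - 7) = -3*(k + x)/(-7 + x))
a = 15 (a = 5 + 10 = 15)
j = -28 (j = 31 - 59 = -28)
a*j + p(-10, 12)/(-118) = 15*(-28) + (3*(-1*12 - 1*(-10))/(-7 - 10))/(-118) = -420 + (3*(-12 + 10)/(-17))*(-1/118) = -420 + (3*(-1/17)*(-2))*(-1/118) = -420 + (6/17)*(-1/118) = -420 - 3/1003 = -421263/1003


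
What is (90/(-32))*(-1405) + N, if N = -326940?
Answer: -5167815/16 ≈ -3.2299e+5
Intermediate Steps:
(90/(-32))*(-1405) + N = (90/(-32))*(-1405) - 326940 = (90*(-1/32))*(-1405) - 326940 = -45/16*(-1405) - 326940 = 63225/16 - 326940 = -5167815/16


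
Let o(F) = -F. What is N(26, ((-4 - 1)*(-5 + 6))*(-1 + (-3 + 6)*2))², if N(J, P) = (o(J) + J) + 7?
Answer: 49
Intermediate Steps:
N(J, P) = 7 (N(J, P) = (-J + J) + 7 = 0 + 7 = 7)
N(26, ((-4 - 1)*(-5 + 6))*(-1 + (-3 + 6)*2))² = 7² = 49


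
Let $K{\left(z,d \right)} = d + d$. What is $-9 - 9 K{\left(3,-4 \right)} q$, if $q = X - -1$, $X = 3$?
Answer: $279$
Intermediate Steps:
$K{\left(z,d \right)} = 2 d$
$q = 4$ ($q = 3 - -1 = 3 + 1 = 4$)
$-9 - 9 K{\left(3,-4 \right)} q = -9 - 9 \cdot 2 \left(-4\right) 4 = -9 - 9 \left(\left(-8\right) 4\right) = -9 - -288 = -9 + 288 = 279$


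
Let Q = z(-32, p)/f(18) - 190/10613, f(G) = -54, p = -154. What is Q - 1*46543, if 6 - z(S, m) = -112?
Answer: -13337574490/286551 ≈ -46545.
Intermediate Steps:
z(S, m) = 118 (z(S, m) = 6 - 1*(-112) = 6 + 112 = 118)
Q = -631297/286551 (Q = 118/(-54) - 190/10613 = 118*(-1/54) - 190*1/10613 = -59/27 - 190/10613 = -631297/286551 ≈ -2.2031)
Q - 1*46543 = -631297/286551 - 1*46543 = -631297/286551 - 46543 = -13337574490/286551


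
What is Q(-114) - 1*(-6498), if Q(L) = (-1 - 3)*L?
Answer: 6954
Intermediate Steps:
Q(L) = -4*L
Q(-114) - 1*(-6498) = -4*(-114) - 1*(-6498) = 456 + 6498 = 6954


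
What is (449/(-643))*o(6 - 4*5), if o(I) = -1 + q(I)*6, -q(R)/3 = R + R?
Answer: -225847/643 ≈ -351.24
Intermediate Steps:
q(R) = -6*R (q(R) = -3*(R + R) = -6*R)
o(I) = -1 - 36*I (o(I) = -1 - 6*I*6 = -1 - 36*I)
(449/(-643))*o(6 - 4*5) = (449/(-643))*(-1 - 36*(6 - 4*5)) = (449*(-1/643))*(-1 - 36*(6 - 20)) = -449*(-1 - 36*(-14))/643 = -449*(-1 + 504)/643 = -449/643*503 = -225847/643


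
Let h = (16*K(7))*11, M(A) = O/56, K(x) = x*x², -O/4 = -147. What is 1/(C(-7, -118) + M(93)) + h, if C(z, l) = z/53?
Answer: 66344538/1099 ≈ 60368.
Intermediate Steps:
O = 588 (O = -4*(-147) = 588)
K(x) = x³
C(z, l) = z/53 (C(z, l) = z*(1/53) = z/53)
M(A) = 21/2 (M(A) = 588/56 = 588*(1/56) = 21/2)
h = 60368 (h = (16*7³)*11 = (16*343)*11 = 5488*11 = 60368)
1/(C(-7, -118) + M(93)) + h = 1/((1/53)*(-7) + 21/2) + 60368 = 1/(-7/53 + 21/2) + 60368 = 1/(1099/106) + 60368 = 106/1099 + 60368 = 66344538/1099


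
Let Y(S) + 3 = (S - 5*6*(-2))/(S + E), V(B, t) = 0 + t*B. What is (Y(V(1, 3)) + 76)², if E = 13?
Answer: 1515361/256 ≈ 5919.4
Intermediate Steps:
V(B, t) = B*t (V(B, t) = 0 + B*t = B*t)
Y(S) = -3 + (60 + S)/(13 + S) (Y(S) = -3 + (S - 5*6*(-2))/(S + 13) = -3 + (S - 30*(-2))/(13 + S) = -3 + (S + 60)/(13 + S) = -3 + (60 + S)/(13 + S))
(Y(V(1, 3)) + 76)² = ((21 - 2*3)/(13 + 1*3) + 76)² = ((21 - 2*3)/(13 + 3) + 76)² = ((21 - 6)/16 + 76)² = ((1/16)*15 + 76)² = (15/16 + 76)² = (1231/16)² = 1515361/256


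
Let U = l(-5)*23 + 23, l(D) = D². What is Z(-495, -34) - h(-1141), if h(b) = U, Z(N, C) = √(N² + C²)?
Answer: -598 + √246181 ≈ -101.83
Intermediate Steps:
Z(N, C) = √(C² + N²)
U = 598 (U = (-5)²*23 + 23 = 25*23 + 23 = 575 + 23 = 598)
h(b) = 598
Z(-495, -34) - h(-1141) = √((-34)² + (-495)²) - 1*598 = √(1156 + 245025) - 598 = √246181 - 598 = -598 + √246181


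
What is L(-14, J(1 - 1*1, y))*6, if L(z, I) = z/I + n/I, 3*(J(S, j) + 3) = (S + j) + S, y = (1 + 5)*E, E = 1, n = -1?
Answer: 90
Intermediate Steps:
y = 6 (y = (1 + 5)*1 = 6*1 = 6)
J(S, j) = -3 + j/3 + 2*S/3 (J(S, j) = -3 + ((S + j) + S)/3 = -3 + (j + 2*S)/3 = -3 + (j/3 + 2*S/3) = -3 + j/3 + 2*S/3)
L(z, I) = -1/I + z/I (L(z, I) = z/I - 1/I = -1/I + z/I)
L(-14, J(1 - 1*1, y))*6 = ((-1 - 14)/(-3 + (⅓)*6 + 2*(1 - 1*1)/3))*6 = (-15/(-3 + 2 + 2*(1 - 1)/3))*6 = (-15/(-3 + 2 + (⅔)*0))*6 = (-15/(-3 + 2 + 0))*6 = (-15/(-1))*6 = -1*(-15)*6 = 15*6 = 90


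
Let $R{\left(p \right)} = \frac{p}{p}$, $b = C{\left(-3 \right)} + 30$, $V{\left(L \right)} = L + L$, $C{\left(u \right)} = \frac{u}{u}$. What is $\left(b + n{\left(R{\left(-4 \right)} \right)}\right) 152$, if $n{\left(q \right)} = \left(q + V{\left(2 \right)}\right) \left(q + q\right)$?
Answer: $6232$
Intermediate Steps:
$C{\left(u \right)} = 1$
$V{\left(L \right)} = 2 L$
$b = 31$ ($b = 1 + 30 = 31$)
$R{\left(p \right)} = 1$
$n{\left(q \right)} = 2 q \left(4 + q\right)$ ($n{\left(q \right)} = \left(q + 2 \cdot 2\right) \left(q + q\right) = \left(q + 4\right) 2 q = \left(4 + q\right) 2 q = 2 q \left(4 + q\right)$)
$\left(b + n{\left(R{\left(-4 \right)} \right)}\right) 152 = \left(31 + 2 \cdot 1 \left(4 + 1\right)\right) 152 = \left(31 + 2 \cdot 1 \cdot 5\right) 152 = \left(31 + 10\right) 152 = 41 \cdot 152 = 6232$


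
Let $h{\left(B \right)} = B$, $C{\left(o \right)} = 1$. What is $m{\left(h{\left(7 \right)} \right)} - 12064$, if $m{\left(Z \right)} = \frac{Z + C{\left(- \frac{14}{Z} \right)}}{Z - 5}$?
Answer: $-12060$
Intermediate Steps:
$m{\left(Z \right)} = \frac{1 + Z}{-5 + Z}$ ($m{\left(Z \right)} = \frac{Z + 1}{Z - 5} = \frac{1 + Z}{-5 + Z}$)
$m{\left(h{\left(7 \right)} \right)} - 12064 = \frac{1 + 7}{-5 + 7} - 12064 = \frac{1}{2} \cdot 8 - 12064 = 4 - 12064 = -12060$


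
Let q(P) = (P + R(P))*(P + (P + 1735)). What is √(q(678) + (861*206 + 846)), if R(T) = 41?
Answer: √2400641 ≈ 1549.4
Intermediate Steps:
q(P) = (41 + P)*(1735 + 2*P) (q(P) = (P + 41)*(P + (P + 1735)) = (41 + P)*(P + (1735 + P)) = (41 + P)*(1735 + 2*P))
√(q(678) + (861*206 + 846)) = √((71135 + 2*678² + 1817*678) + (861*206 + 846)) = √((71135 + 2*459684 + 1231926) + (177366 + 846)) = √((71135 + 919368 + 1231926) + 178212) = √(2222429 + 178212) = √2400641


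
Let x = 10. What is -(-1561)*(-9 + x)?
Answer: 1561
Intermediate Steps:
-(-1561)*(-9 + x) = -(-1561)*(-9 + 10) = -(-1561) = -223*(-7) = 1561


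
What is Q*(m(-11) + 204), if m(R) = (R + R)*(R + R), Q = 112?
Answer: 77056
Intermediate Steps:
m(R) = 4*R² (m(R) = (2*R)*(2*R) = 4*R²)
Q*(m(-11) + 204) = 112*(4*(-11)² + 204) = 112*(4*121 + 204) = 112*(484 + 204) = 112*688 = 77056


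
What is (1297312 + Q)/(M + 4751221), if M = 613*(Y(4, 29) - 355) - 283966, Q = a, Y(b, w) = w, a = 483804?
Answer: 1781116/4267417 ≈ 0.41738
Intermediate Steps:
Q = 483804
M = -483804 (M = 613*(29 - 355) - 283966 = 613*(-326) - 283966 = -199838 - 283966 = -483804)
(1297312 + Q)/(M + 4751221) = (1297312 + 483804)/(-483804 + 4751221) = 1781116/4267417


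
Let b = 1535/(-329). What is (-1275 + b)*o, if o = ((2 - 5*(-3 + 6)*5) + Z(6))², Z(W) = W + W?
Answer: -1566578210/329 ≈ -4.7616e+6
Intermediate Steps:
b = -1535/329 (b = 1535*(-1/329) = -1535/329 ≈ -4.6656)
Z(W) = 2*W
o = 3721 (o = ((2 - 5*(-3 + 6)*5) + 2*6)² = ((2 - 5*3*5) + 12)² = ((2 - 15*5) + 12)² = ((2 - 75) + 12)² = (-73 + 12)² = (-61)² = 3721)
(-1275 + b)*o = (-1275 - 1535/329)*3721 = -421010/329*3721 = -1566578210/329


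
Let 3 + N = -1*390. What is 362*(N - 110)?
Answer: -182086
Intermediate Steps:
N = -393 (N = -3 - 1*390 = -3 - 390 = -393)
362*(N - 110) = 362*(-393 - 110) = 362*(-503) = -182086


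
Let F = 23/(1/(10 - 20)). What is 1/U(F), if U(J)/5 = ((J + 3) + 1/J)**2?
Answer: 10580/2725988521 ≈ 3.8812e-6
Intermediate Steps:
F = -230 (F = 23/(1/(-10)) = 23/(-1/10) = 23*(-10) = -230)
U(J) = 5*(3 + J + 1/J)**2 (U(J) = 5*((J + 3) + 1/J)**2 = 5*((3 + J) + 1/J)**2 = 5*(3 + J + 1/J)**2)
1/U(F) = 1/(5*(1 + (-230)**2 + 3*(-230))**2/(-230)**2) = 1/(5*(1/52900)*(1 + 52900 - 690)**2) = 1/(5*(1/52900)*52211**2) = 1/(5*(1/52900)*2725988521) = 1/(2725988521/10580) = 10580/2725988521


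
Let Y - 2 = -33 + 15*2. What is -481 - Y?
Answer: -480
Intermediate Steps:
Y = -1 (Y = 2 + (-33 + 15*2) = 2 + (-33 + 30) = 2 - 3 = -1)
-481 - Y = -481 - 1*(-1) = -481 + 1 = -480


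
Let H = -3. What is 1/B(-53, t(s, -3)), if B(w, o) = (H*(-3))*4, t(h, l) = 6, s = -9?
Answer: 1/36 ≈ 0.027778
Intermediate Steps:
B(w, o) = 36 (B(w, o) = -3*(-3)*4 = 9*4 = 36)
1/B(-53, t(s, -3)) = 1/36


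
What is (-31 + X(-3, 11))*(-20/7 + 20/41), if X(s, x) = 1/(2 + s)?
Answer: 21760/287 ≈ 75.819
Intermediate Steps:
(-31 + X(-3, 11))*(-20/7 + 20/41) = (-31 + 1/(2 - 3))*(-20/7 + 20/41) = (-31 + 1/(-1))*(-20*⅐ + 20*(1/41)) = (-31 - 1)*(-20/7 + 20/41) = -32*(-680/287) = 21760/287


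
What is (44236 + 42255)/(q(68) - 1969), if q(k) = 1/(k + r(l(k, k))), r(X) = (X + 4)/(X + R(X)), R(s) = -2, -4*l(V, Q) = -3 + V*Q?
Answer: -9207745369/209616228 ≈ -43.927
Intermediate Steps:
l(V, Q) = ¾ - Q*V/4 (l(V, Q) = -(-3 + V*Q)/4 = -(-3 + Q*V)/4 = ¾ - Q*V/4)
r(X) = (4 + X)/(-2 + X) (r(X) = (X + 4)/(X - 2) = (4 + X)/(-2 + X))
q(k) = 1/(k + (19/4 - k²/4)/(-5/4 - k²/4)) (q(k) = 1/(k + (4 + (¾ - k*k/4))/(-2 + (¾ - k*k/4))) = 1/(k + (4 + (¾ - k²/4))/(-2 + (¾ - k²/4))) = 1/(k + (19/4 - k²/4)/(-5/4 - k²/4)))
(44236 + 42255)/(q(68) - 1969) = (44236 + 42255)/((5 + 68²)/(-19 + 68² + 68*(5 + 68²)) - 1969) = 86491/((5 + 4624)/(-19 + 4624 + 68*(5 + 4624)) - 1969) = 86491/(4629/(-19 + 4624 + 68*4629) - 1969) = 86491/(4629/(-19 + 4624 + 314772) - 1969) = 86491/(4629/319377 - 1969) = 86491/((1/319377)*4629 - 1969) = 86491/(1543/106459 - 1969) = 86491/(-209616228/106459) = 86491*(-106459/209616228) = -9207745369/209616228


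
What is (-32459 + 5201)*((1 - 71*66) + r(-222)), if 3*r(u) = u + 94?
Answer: 128866738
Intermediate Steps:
r(u) = 94/3 + u/3 (r(u) = (u + 94)/3 = (94 + u)/3 = 94/3 + u/3)
(-32459 + 5201)*((1 - 71*66) + r(-222)) = (-32459 + 5201)*((1 - 71*66) + (94/3 + (⅓)*(-222))) = -27258*((1 - 4686) + (94/3 - 74)) = -27258*(-4685 - 128/3) = -27258*(-14183/3) = 128866738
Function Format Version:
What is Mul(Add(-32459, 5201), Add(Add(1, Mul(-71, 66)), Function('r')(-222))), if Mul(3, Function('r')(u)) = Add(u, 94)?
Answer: 128866738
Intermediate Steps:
Function('r')(u) = Add(Rational(94, 3), Mul(Rational(1, 3), u)) (Function('r')(u) = Mul(Rational(1, 3), Add(u, 94)) = Mul(Rational(1, 3), Add(94, u)) = Add(Rational(94, 3), Mul(Rational(1, 3), u)))
Mul(Add(-32459, 5201), Add(Add(1, Mul(-71, 66)), Function('r')(-222))) = Mul(Add(-32459, 5201), Add(Add(1, Mul(-71, 66)), Add(Rational(94, 3), Mul(Rational(1, 3), -222)))) = Mul(-27258, Add(Add(1, -4686), Add(Rational(94, 3), -74))) = Mul(-27258, Add(-4685, Rational(-128, 3))) = Mul(-27258, Rational(-14183, 3)) = 128866738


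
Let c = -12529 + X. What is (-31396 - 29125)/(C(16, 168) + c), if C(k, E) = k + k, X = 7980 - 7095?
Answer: 60521/11612 ≈ 5.2119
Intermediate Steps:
X = 885
C(k, E) = 2*k
c = -11644 (c = -12529 + 885 = -11644)
(-31396 - 29125)/(C(16, 168) + c) = (-31396 - 29125)/(2*16 - 11644) = -60521/(32 - 11644) = -60521/(-11612) = -60521*(-1/11612) = 60521/11612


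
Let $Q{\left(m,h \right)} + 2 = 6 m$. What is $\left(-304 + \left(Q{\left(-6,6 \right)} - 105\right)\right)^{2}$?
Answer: $199809$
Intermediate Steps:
$Q{\left(m,h \right)} = -2 + 6 m$
$\left(-304 + \left(Q{\left(-6,6 \right)} - 105\right)\right)^{2} = \left(-304 + \left(\left(-2 + 6 \left(-6\right)\right) - 105\right)\right)^{2} = \left(-304 - 143\right)^{2} = \left(-447\right)^{2} = 199809$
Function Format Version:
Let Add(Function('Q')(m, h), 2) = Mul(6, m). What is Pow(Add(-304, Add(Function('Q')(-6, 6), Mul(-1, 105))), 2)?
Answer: 199809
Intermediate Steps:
Function('Q')(m, h) = Add(-2, Mul(6, m))
Pow(Add(-304, Add(Function('Q')(-6, 6), Mul(-1, 105))), 2) = Pow(Add(-304, Add(Add(-2, Mul(6, -6)), Mul(-1, 105))), 2) = Pow(Add(-304, Add(Add(-2, -36), -105)), 2) = Pow(Add(-304, Add(-38, -105)), 2) = Pow(Add(-304, -143), 2) = Pow(-447, 2) = 199809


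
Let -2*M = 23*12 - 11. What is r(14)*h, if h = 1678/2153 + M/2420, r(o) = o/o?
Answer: 1510195/2084104 ≈ 0.72463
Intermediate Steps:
r(o) = 1
M = -265/2 (M = -(23*12 - 11)/2 = -(276 - 11)/2 = -½*265 = -265/2 ≈ -132.50)
h = 1510195/2084104 (h = 1678/2153 - 265/2/2420 = 1678*(1/2153) - 265/2*1/2420 = 1678/2153 - 53/968 = 1510195/2084104 ≈ 0.72463)
r(14)*h = 1*(1510195/2084104) = 1510195/2084104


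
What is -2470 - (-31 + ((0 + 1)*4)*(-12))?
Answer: -2391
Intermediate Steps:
-2470 - (-31 + ((0 + 1)*4)*(-12)) = -2470 - (-31 + (1*4)*(-12)) = -2470 - (-31 + 4*(-12)) = -2470 - (-31 - 48) = -2470 - 1*(-79) = -2470 + 79 = -2391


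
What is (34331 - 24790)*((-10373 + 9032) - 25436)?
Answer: -255479357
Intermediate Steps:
(34331 - 24790)*((-10373 + 9032) - 25436) = 9541*(-1341 - 25436) = 9541*(-26777) = -255479357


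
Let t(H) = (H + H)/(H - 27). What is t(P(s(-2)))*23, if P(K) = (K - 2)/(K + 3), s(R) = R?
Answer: 184/31 ≈ 5.9355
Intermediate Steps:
P(K) = (-2 + K)/(3 + K)
t(H) = 2*H/(-27 + H) (t(H) = (2*H)/(-27 + H) = 2*H/(-27 + H))
t(P(s(-2)))*23 = (2*((-2 - 2)/(3 - 2))/(-27 + (-2 - 2)/(3 - 2)))*23 = (2*(-4/1)/(-27 - 4/1))*23 = (2*(1*(-4))/(-27 + 1*(-4)))*23 = (2*(-4)/(-27 - 4))*23 = (2*(-4)/(-31))*23 = (2*(-4)*(-1/31))*23 = (8/31)*23 = 184/31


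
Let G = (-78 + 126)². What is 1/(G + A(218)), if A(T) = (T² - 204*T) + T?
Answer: 1/5574 ≈ 0.00017940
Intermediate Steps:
G = 2304 (G = 48² = 2304)
A(T) = T² - 203*T
1/(G + A(218)) = 1/(2304 + 218*(-203 + 218)) = 1/(2304 + 218*15) = 1/(2304 + 3270) = 1/5574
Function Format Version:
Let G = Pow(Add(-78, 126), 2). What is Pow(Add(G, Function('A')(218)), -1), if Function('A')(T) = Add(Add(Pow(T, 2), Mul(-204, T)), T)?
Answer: Rational(1, 5574) ≈ 0.00017940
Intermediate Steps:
G = 2304 (G = Pow(48, 2) = 2304)
Function('A')(T) = Add(Pow(T, 2), Mul(-203, T))
Pow(Add(G, Function('A')(218)), -1) = Pow(Add(2304, Mul(218, Add(-203, 218))), -1) = Pow(Add(2304, Mul(218, 15)), -1) = Pow(Add(2304, 3270), -1) = Pow(5574, -1) = Rational(1, 5574)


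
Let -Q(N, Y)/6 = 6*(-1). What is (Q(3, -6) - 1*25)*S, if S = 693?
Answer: 7623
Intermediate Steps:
Q(N, Y) = 36 (Q(N, Y) = -36*(-1) = -6*(-6) = 36)
(Q(3, -6) - 1*25)*S = (36 - 1*25)*693 = (36 - 25)*693 = 11*693 = 7623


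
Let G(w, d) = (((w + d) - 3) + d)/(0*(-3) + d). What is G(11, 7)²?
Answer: 484/49 ≈ 9.8775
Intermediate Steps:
G(w, d) = (-3 + w + 2*d)/d (G(w, d) = (((d + w) - 3) + d)/(0 + d) = ((-3 + d + w) + d)/d = (-3 + w + 2*d)/d)
G(11, 7)² = ((-3 + 11 + 2*7)/7)² = ((-3 + 11 + 14)/7)² = ((⅐)*22)² = (22/7)² = 484/49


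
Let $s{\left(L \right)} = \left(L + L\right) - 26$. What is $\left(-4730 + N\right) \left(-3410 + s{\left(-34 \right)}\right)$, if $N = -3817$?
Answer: $29948688$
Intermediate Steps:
$s{\left(L \right)} = -26 + 2 L$ ($s{\left(L \right)} = 2 L - 26 = -26 + 2 L$)
$\left(-4730 + N\right) \left(-3410 + s{\left(-34 \right)}\right) = \left(-4730 - 3817\right) \left(-3410 + \left(-26 + 2 \left(-34\right)\right)\right) = - 8547 \left(-3410 - 94\right) = \left(-8547\right) \left(-3504\right) = 29948688$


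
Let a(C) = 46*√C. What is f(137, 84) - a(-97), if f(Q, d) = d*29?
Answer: 2436 - 46*I*√97 ≈ 2436.0 - 453.05*I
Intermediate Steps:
f(Q, d) = 29*d
f(137, 84) - a(-97) = 29*84 - 46*√(-97) = 2436 - 46*I*√97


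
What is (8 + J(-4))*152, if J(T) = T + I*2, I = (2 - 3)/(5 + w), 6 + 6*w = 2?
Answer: 6992/13 ≈ 537.85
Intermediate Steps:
w = -2/3 (w = -1 + (1/6)*2 = -1 + 1/3 = -2/3 ≈ -0.66667)
I = -3/13 (I = (2 - 3)/(5 - 2/3) = -1/13/3 = -1*3/13 = -3/13 ≈ -0.23077)
J(T) = -6/13 + T (J(T) = T - 3/13*2 = T - 6/13 = -6/13 + T)
(8 + J(-4))*152 = (8 + (-6/13 - 4))*152 = (8 - 58/13)*152 = (46/13)*152 = 6992/13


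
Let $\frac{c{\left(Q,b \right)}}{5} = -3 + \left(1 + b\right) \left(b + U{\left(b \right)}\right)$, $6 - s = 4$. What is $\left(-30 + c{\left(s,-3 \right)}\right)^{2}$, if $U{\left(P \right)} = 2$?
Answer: $1225$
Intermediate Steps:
$s = 2$ ($s = 6 - 4 = 2$)
$c{\left(Q,b \right)} = -15 + 5 \left(1 + b\right) \left(2 + b\right)$ ($c{\left(Q,b \right)} = 5 \left(-3 + \left(1 + b\right) \left(b + 2\right)\right) = 5 \left(-3 + \left(1 + b\right) \left(2 + b\right)\right) = -15 + 5 \left(1 + b\right) \left(2 + b\right)$)
$\left(-30 + c{\left(s,-3 \right)}\right)^{2} = \left(-30 + \left(-5 + 5 \left(-3\right)^{2} + 15 \left(-3\right)\right)\right)^{2} = \left(-30 - 5\right)^{2} = \left(-35\right)^{2} = 1225$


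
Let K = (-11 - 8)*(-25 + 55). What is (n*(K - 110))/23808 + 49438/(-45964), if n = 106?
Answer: -70157891/17098608 ≈ -4.1031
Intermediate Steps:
K = -570 (K = -19*30 = -570)
(n*(K - 110))/23808 + 49438/(-45964) = (106*(-570 - 110))/23808 + 49438/(-45964) = (106*(-680))*(1/23808) + 49438*(-1/45964) = -72080*1/23808 - 24719/22982 = -4505/1488 - 24719/22982 = -70157891/17098608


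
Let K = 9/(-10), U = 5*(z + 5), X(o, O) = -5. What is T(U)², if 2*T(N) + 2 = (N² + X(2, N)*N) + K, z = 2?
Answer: 109641841/400 ≈ 2.7410e+5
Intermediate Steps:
U = 35 (U = 5*(2 + 5) = 5*7 = 35)
K = -9/10 (K = 9*(-⅒) = -9/10 ≈ -0.90000)
T(N) = -29/20 + N²/2 - 5*N/2 (T(N) = -1 + ((N² - 5*N) - 9/10)/2 = -1 + (-9/10 + N² - 5*N)/2 = -1 + (-9/20 + N²/2 - 5*N/2) = -29/20 + N²/2 - 5*N/2)
T(U)² = (-29/20 + (½)*35² - 5/2*35)² = (-29/20 + (½)*1225 - 175/2)² = (-29/20 + 1225/2 - 175/2)² = (10471/20)² = 109641841/400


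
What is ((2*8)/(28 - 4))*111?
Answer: 74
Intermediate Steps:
((2*8)/(28 - 4))*111 = (16/24)*111 = ((1/24)*16)*111 = (⅔)*111 = 74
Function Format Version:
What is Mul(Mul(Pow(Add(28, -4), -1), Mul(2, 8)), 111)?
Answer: 74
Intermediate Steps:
Mul(Mul(Pow(Add(28, -4), -1), Mul(2, 8)), 111) = Mul(Mul(Pow(24, -1), 16), 111) = Mul(Mul(Rational(1, 24), 16), 111) = Mul(Rational(2, 3), 111) = 74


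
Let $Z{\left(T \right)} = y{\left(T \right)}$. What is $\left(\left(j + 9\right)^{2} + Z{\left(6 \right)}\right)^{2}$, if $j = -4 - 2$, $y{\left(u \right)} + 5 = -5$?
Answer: $1$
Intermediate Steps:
$y{\left(u \right)} = -10$ ($y{\left(u \right)} = -5 - 5 = -10$)
$j = -6$ ($j = -4 - 2 = -6$)
$Z{\left(T \right)} = -10$
$\left(\left(j + 9\right)^{2} + Z{\left(6 \right)}\right)^{2} = \left(\left(-6 + 9\right)^{2} - 10\right)^{2} = \left(3^{2} - 10\right)^{2} = \left(9 - 10\right)^{2} = \left(-1\right)^{2} = 1$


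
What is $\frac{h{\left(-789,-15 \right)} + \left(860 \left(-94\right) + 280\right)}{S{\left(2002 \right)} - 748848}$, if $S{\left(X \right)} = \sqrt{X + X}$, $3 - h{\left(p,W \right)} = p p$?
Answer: $\frac{131624638536}{140193330775} + \frac{351539 \sqrt{1001}}{140193330775} \approx 0.93896$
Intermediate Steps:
$h{\left(p,W \right)} = 3 - p^{2}$ ($h{\left(p,W \right)} = 3 - p p = 3 - p^{2}$)
$S{\left(X \right)} = \sqrt{2} \sqrt{X}$ ($S{\left(X \right)} = \sqrt{2 X} = \sqrt{2} \sqrt{X}$)
$\frac{h{\left(-789,-15 \right)} + \left(860 \left(-94\right) + 280\right)}{S{\left(2002 \right)} - 748848} = \frac{\left(3 - \left(-789\right)^{2}\right) + \left(860 \left(-94\right) + 280\right)}{\sqrt{2} \sqrt{2002} - 748848} = \frac{\left(3 - 622521\right) + \left(-80840 + 280\right)}{2 \sqrt{1001} - 748848} = \frac{\left(3 - 622521\right) - 80560}{-748848 + 2 \sqrt{1001}} = \frac{-622518 - 80560}{-748848 + 2 \sqrt{1001}} = - \frac{703078}{-748848 + 2 \sqrt{1001}}$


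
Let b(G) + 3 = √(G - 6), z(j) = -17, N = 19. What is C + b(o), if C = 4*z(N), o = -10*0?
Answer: -71 + I*√6 ≈ -71.0 + 2.4495*I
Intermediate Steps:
o = 0
b(G) = -3 + √(-6 + G) (b(G) = -3 + √(G - 6) = -3 + √(-6 + G))
C = -68 (C = 4*(-17) = -68)
C + b(o) = -68 + (-3 + √(-6 + 0)) = -68 + (-3 + √(-6)) = -68 + (-3 + I*√6) = -71 + I*√6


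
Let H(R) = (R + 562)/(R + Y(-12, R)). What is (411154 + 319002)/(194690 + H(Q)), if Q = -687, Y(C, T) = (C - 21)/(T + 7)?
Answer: 170537790906/45472520315 ≈ 3.7503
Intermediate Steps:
Y(C, T) = (-21 + C)/(7 + T)
H(R) = (562 + R)/(R - 33/(7 + R)) (H(R) = (R + 562)/(R + (-21 - 12)/(7 + R)) = (562 + R)/(R - 33/(7 + R)))
(411154 + 319002)/(194690 + H(Q)) = (411154 + 319002)/(194690 + (7 - 687)*(562 - 687)/(-33 - 687*(7 - 687))) = 730156/(194690 - 680*(-125)/(-33 - 687*(-680))) = 730156/(194690 - 680*(-125)/(-33 + 467160)) = 730156/(194690 - 680*(-125)/467127) = 730156/(194690 + (1/467127)*(-680)*(-125)) = 730156/(194690 + 85000/467127) = 730156/(90945040630/467127) = 730156*(467127/90945040630) = 170537790906/45472520315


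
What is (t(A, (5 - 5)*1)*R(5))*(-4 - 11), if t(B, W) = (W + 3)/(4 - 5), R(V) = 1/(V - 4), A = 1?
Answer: 45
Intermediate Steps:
R(V) = 1/(-4 + V)
t(B, W) = -3 - W (t(B, W) = (3 + W)/(-1) = (3 + W)*(-1) = -3 - W)
(t(A, (5 - 5)*1)*R(5))*(-4 - 11) = ((-3 - (5 - 5))/(-4 + 5))*(-4 - 11) = ((-3 - 0)/1)*(-15) = ((-3 - 1*0)*1)*(-15) = ((-3 + 0)*1)*(-15) = -3*1*(-15) = -3*(-15) = 45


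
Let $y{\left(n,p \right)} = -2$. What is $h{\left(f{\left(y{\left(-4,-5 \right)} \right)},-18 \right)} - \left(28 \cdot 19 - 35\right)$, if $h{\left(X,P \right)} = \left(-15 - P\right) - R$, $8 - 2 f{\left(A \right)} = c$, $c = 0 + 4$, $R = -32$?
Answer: $-462$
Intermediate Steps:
$c = 4$
$f{\left(A \right)} = 2$ ($f{\left(A \right)} = 4 - 2 = 2$)
$h{\left(X,P \right)} = 17 - P$ ($h{\left(X,P \right)} = \left(-15 - P\right) - -32 = \left(-15 - P\right) + 32 = 17 - P$)
$h{\left(f{\left(y{\left(-4,-5 \right)} \right)},-18 \right)} - \left(28 \cdot 19 - 35\right) = \left(17 - -18\right) - \left(28 \cdot 19 - 35\right) = \left(17 + 18\right) - \left(532 - 35\right) = 35 - 497 = -462$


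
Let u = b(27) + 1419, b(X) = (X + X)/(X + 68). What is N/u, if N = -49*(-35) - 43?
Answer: 158840/134859 ≈ 1.1778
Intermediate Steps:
b(X) = 2*X/(68 + X) (b(X) = (2*X)/(68 + X) = 2*X/(68 + X))
N = 1672 (N = 1715 - 43 = 1672)
u = 134859/95 (u = 2*27/(68 + 27) + 1419 = 2*27/95 + 1419 = 2*27*(1/95) + 1419 = 54/95 + 1419 = 134859/95 ≈ 1419.6)
N/u = 1672/(134859/95) = 1672*(95/134859) = 158840/134859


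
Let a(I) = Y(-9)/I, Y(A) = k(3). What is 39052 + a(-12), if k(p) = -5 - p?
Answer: 117158/3 ≈ 39053.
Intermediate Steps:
Y(A) = -8 (Y(A) = -5 - 1*3 = -5 - 3 = -8)
a(I) = -8/I
39052 + a(-12) = 39052 - 8/(-12) = 39052 - 8*(-1/12) = 39052 + ⅔ = 117158/3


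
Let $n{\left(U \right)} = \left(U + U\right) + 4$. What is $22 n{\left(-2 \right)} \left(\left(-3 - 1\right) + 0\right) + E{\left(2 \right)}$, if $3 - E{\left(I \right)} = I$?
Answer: $1$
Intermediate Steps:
$n{\left(U \right)} = 4 + 2 U$ ($n{\left(U \right)} = 2 U + 4 = 4 + 2 U$)
$E{\left(I \right)} = 3 - I$
$22 n{\left(-2 \right)} \left(\left(-3 - 1\right) + 0\right) + E{\left(2 \right)} = 22 \left(4 + 2 \left(-2\right)\right) \left(\left(-3 - 1\right) + 0\right) + \left(3 - 2\right) = 22 \left(4 - 4\right) \left(\left(-3 - 1\right) + 0\right) + \left(3 - 2\right) = 22 \cdot 0 \left(-4 + 0\right) + 1 = 22 \cdot 0 \left(-4\right) + 1 = 22 \cdot 0 + 1 = 0 + 1 = 1$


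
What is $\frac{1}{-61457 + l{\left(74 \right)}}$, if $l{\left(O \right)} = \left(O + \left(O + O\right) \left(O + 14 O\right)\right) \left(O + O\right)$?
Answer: $\frac{1}{24262935} \approx 4.1215 \cdot 10^{-8}$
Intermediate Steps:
$l{\left(O \right)} = 2 O \left(O + 30 O^{2}\right)$ ($l{\left(O \right)} = \left(O + 2 O 15 O\right) 2 O = \left(O + 30 O^{2}\right) 2 O = 2 O \left(O + 30 O^{2}\right)$)
$\frac{1}{-61457 + l{\left(74 \right)}} = \frac{1}{-61457 + 74^{2} \left(2 + 60 \cdot 74\right)} = \frac{1}{-61457 + 5476 \left(2 + 4440\right)} = \frac{1}{-61457 + 5476 \cdot 4442} = \frac{1}{-61457 + 24324392} = \frac{1}{24262935}$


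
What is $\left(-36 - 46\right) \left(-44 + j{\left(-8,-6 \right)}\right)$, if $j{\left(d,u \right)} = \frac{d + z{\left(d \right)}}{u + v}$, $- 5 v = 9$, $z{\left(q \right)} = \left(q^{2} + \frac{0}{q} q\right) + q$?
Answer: $\frac{53464}{13} \approx 4112.6$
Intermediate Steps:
$z{\left(q \right)} = q + q^{2}$ ($z{\left(q \right)} = \left(q^{2} + 0 q\right) + q = \left(q^{2} + 0\right) + q = q^{2} + q = q + q^{2}$)
$v = - \frac{9}{5}$ ($v = \left(- \frac{1}{5}\right) 9 = - \frac{9}{5} \approx -1.8$)
$j{\left(d,u \right)} = \frac{d + d \left(1 + d\right)}{- \frac{9}{5} + u}$ ($j{\left(d,u \right)} = \frac{d + d \left(1 + d\right)}{u - \frac{9}{5}} = \frac{d + d \left(1 + d\right)}{- \frac{9}{5} + u}$)
$\left(-36 - 46\right) \left(-44 + j{\left(-8,-6 \right)}\right) = \left(-36 - 46\right) \left(-44 + 5 \left(-8\right) \frac{1}{-9 + 5 \left(-6\right)} \left(2 - 8\right)\right) = \left(-36 - 46\right) \left(-44 + 5 \left(-8\right) \frac{1}{-9 - 30} \left(-6\right)\right) = - 82 \left(-44 + 5 \left(-8\right) \frac{1}{-39} \left(-6\right)\right) = - 82 \left(-44 + 5 \left(-8\right) \left(- \frac{1}{39}\right) \left(-6\right)\right) = - 82 \left(-44 - \frac{80}{13}\right) = \left(-82\right) \left(- \frac{652}{13}\right) = \frac{53464}{13}$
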